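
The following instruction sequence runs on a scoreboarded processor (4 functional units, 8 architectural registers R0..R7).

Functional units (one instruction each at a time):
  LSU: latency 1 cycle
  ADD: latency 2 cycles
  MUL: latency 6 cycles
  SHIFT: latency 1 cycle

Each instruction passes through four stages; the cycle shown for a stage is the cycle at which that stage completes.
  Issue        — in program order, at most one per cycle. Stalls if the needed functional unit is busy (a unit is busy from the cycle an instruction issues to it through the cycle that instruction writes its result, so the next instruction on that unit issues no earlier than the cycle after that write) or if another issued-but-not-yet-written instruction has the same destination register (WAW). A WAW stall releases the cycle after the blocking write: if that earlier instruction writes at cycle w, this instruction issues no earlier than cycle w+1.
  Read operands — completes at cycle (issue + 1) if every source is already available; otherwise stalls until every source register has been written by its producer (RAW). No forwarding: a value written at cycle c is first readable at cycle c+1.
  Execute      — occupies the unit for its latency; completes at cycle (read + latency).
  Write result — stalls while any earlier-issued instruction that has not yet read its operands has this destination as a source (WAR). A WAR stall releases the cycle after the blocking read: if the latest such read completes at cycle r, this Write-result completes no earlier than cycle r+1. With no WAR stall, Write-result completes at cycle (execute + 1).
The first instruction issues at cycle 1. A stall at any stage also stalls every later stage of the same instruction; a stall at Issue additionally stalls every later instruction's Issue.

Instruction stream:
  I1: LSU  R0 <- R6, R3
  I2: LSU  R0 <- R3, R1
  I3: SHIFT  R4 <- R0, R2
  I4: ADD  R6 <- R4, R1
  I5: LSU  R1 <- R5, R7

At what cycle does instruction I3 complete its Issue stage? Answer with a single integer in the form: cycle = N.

t=1  I1 dispatched to LSU
t=2  I1 operands ready
t=3  I1 complete
t=4  R0←I1
t=5  I2 dispatched to LSU
t=6  I2 operands ready; I3 dispatched to SHIFT
t=7  I2 complete; I4 dispatched to ADD
t=8  R0←I2
t=9  I3 operands ready; I5 dispatched to LSU
t=10  I3 complete; I5 operands ready
t=11  R4←I3; I5 complete
t=12  I4 operands ready
t=13  R1←I5
t=14  I4 complete
t=15  R6←I4

cycle = 6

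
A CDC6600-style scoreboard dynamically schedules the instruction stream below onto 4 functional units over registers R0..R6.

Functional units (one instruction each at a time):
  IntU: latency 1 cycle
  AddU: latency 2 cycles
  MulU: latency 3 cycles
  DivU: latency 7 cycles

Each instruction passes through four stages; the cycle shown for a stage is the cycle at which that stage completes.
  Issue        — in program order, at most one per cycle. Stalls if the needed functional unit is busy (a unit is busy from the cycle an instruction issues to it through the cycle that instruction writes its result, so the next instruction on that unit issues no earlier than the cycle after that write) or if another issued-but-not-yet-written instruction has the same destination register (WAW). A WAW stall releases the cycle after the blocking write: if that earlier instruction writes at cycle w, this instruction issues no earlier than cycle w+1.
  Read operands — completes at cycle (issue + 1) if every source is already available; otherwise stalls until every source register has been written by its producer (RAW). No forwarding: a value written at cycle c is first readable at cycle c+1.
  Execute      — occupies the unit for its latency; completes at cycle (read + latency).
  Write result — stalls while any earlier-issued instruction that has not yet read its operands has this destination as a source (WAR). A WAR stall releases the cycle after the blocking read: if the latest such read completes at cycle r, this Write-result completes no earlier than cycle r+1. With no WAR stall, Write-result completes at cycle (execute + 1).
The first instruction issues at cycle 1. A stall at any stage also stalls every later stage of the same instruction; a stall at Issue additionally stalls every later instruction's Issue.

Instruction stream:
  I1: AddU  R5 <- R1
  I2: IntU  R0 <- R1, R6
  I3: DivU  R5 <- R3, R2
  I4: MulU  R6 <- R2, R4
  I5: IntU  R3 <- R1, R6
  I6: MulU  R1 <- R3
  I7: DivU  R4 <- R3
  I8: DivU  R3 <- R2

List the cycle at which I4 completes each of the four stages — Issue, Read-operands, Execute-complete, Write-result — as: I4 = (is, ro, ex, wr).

t=1  issue I1 (AddU)
t=2  I1 read-ops; issue I2 (IntU)
t=3  I2 read-ops
t=4  I1 finished on AddU; I2 finished on IntU
t=5  I1→R5; I2→R0
t=6  issue I3 (DivU)
t=7  I3 read-ops; issue I4 (MulU)
t=8  I4 read-ops; issue I5 (IntU)
t=11  I4 finished on MulU
t=12  I4→R6
t=13  I5 read-ops; issue I6 (MulU)
t=14  I3 finished on DivU; I5 finished on IntU
t=15  I3→R5; I5→R3
t=16  I6 read-ops; issue I7 (DivU)
t=17  I7 read-ops
t=19  I6 finished on MulU
t=20  I6→R1
t=24  I7 finished on DivU
t=25  I7→R4
t=26  issue I8 (DivU)
t=27  I8 read-ops
t=34  I8 finished on DivU
t=35  I8→R3

I4 = (7, 8, 11, 12)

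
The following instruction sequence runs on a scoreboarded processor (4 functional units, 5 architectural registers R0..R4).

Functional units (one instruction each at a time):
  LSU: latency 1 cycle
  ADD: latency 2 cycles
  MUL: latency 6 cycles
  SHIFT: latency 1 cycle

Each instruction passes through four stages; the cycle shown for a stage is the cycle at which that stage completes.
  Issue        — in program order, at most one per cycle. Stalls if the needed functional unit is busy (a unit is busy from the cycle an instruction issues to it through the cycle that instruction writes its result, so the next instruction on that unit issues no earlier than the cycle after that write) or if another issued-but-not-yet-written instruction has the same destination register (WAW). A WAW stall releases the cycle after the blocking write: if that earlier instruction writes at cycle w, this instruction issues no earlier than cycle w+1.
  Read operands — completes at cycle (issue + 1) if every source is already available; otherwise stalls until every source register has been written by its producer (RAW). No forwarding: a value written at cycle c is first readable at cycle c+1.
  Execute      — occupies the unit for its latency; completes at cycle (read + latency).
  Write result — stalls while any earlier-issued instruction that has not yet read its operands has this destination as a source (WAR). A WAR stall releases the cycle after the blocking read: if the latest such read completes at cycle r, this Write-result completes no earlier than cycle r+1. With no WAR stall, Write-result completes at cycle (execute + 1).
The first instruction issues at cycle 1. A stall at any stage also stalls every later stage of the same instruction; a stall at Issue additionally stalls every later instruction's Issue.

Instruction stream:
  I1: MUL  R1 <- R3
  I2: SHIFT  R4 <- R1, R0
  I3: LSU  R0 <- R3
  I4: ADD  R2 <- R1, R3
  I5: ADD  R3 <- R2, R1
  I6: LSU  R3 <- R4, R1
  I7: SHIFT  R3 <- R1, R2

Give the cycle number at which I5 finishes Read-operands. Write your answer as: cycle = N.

I1: IS=1 RO=2 EX=8 WR=9
I2: IS=2 RO=10 EX=11 WR=12  [RAW R1: wait I1 write@9]
I3: IS=3 RO=4 EX=5 WR=11  [WAR R0: wait I2 read@10]
I4: IS=4 RO=10 EX=12 WR=13  [RAW R1: wait I1 write@9]
I5: IS=14 RO=15 EX=17 WR=18  [struct: ADD busy until I4 writes@13]
I6: IS=19 RO=20 EX=21 WR=22  [WAW R3: wait I5 write@18]
I7: IS=23 RO=24 EX=25 WR=26  [WAW R3: wait I6 write@22]

cycle = 15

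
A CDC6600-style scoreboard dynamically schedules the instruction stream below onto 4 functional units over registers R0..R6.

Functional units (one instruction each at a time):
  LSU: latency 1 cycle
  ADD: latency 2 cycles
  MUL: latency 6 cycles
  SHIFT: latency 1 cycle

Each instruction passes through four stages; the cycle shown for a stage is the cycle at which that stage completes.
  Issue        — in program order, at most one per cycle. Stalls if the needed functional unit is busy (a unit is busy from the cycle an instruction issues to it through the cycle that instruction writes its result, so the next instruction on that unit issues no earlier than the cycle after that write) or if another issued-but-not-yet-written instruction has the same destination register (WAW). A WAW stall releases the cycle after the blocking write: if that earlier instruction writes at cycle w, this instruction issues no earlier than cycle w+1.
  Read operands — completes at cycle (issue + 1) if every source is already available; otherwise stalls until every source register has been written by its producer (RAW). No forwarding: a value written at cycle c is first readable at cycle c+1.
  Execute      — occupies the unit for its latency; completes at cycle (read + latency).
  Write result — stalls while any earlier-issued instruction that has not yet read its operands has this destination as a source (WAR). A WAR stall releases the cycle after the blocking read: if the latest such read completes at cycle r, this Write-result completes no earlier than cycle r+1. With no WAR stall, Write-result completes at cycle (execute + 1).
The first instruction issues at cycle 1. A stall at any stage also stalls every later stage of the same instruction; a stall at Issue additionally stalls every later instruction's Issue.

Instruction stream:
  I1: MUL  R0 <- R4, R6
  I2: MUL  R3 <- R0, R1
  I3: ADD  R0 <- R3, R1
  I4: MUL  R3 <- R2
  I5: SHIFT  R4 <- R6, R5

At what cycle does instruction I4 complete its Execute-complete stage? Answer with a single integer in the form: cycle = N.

cycle = 26

1) issue 1, read 2, done 8, write 9
2) issue 10, read 11, done 17, write 18  <struct: MUL busy until I1 writes@9>
3) issue 11, read 19, done 21, write 22  <RAW R3: wait I2 write@18>
4) issue 19, read 20, done 26, write 27  <struct: MUL busy until I2 writes@18>
5) issue 20, read 21, done 22, write 23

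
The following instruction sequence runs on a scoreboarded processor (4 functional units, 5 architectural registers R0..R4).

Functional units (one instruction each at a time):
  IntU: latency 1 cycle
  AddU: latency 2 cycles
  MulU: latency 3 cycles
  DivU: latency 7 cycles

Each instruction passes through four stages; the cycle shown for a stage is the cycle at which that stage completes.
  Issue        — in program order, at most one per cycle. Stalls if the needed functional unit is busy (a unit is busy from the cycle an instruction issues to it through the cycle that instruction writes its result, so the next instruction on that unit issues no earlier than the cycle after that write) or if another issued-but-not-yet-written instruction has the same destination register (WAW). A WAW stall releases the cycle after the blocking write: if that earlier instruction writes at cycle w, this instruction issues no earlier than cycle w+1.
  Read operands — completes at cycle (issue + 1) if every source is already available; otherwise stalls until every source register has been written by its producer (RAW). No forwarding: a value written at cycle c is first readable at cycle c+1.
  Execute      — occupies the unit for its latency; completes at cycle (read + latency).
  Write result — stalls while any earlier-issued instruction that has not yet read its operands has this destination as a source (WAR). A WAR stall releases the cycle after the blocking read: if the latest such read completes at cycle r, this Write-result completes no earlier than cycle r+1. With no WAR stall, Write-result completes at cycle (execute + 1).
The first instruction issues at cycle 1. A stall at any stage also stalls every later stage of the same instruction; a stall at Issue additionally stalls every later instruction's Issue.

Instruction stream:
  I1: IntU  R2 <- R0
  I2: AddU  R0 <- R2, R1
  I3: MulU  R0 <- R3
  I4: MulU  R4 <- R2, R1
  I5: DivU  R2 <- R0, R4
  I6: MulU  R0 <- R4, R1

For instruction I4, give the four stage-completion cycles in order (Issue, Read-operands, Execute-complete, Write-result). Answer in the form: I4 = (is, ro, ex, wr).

I4 = (15, 16, 19, 20)

cycle 1: I1 issues→IntU
cycle 2: I1 reads; I2 issues→AddU
cycle 3: I1 exec-done
cycle 4: I1 writes R2
cycle 5: I2 reads
cycle 7: I2 exec-done
cycle 8: I2 writes R0
cycle 9: I3 issues→MulU
cycle 10: I3 reads
cycle 13: I3 exec-done
cycle 14: I3 writes R0
cycle 15: I4 issues→MulU
cycle 16: I4 reads; I5 issues→DivU
cycle 19: I4 exec-done
cycle 20: I4 writes R4
cycle 21: I5 reads; I6 issues→MulU
cycle 22: I6 reads
cycle 25: I6 exec-done
cycle 26: I6 writes R0
cycle 28: I5 exec-done
cycle 29: I5 writes R2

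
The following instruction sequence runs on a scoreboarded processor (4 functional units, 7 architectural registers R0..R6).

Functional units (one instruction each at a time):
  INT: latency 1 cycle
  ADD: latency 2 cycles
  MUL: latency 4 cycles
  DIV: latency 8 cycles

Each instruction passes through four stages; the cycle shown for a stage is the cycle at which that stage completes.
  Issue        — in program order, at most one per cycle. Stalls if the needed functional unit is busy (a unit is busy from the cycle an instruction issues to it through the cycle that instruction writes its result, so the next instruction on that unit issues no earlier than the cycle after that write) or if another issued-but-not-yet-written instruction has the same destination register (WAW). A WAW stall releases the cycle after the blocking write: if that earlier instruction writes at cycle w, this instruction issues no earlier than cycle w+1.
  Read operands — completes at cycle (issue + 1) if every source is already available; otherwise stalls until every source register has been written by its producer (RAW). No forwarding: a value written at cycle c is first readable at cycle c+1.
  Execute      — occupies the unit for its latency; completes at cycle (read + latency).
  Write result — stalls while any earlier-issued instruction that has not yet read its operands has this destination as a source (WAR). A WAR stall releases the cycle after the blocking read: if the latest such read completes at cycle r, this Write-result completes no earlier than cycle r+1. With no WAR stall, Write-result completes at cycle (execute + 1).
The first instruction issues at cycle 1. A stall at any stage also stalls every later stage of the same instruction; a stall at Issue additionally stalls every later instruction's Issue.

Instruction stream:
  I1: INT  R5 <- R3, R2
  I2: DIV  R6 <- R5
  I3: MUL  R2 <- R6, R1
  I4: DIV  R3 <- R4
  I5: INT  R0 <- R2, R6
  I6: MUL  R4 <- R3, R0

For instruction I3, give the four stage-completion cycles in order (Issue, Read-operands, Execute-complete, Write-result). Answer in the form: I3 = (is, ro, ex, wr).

I3 = (3, 15, 19, 20)

I1: IS=1 RO=2 EX=3 WR=4
I2: IS=2 RO=5 EX=13 WR=14  [RAW R5: wait I1 write@4]
I3: IS=3 RO=15 EX=19 WR=20  [RAW R6: wait I2 write@14]
I4: IS=15 RO=16 EX=24 WR=25  [struct: DIV busy until I2 writes@14]
I5: IS=16 RO=21 EX=22 WR=23  [RAW R2: wait I3 write@20]
I6: IS=21 RO=26 EX=30 WR=31  [struct: MUL busy until I3 writes@20; RAW R3: wait I4 write@25]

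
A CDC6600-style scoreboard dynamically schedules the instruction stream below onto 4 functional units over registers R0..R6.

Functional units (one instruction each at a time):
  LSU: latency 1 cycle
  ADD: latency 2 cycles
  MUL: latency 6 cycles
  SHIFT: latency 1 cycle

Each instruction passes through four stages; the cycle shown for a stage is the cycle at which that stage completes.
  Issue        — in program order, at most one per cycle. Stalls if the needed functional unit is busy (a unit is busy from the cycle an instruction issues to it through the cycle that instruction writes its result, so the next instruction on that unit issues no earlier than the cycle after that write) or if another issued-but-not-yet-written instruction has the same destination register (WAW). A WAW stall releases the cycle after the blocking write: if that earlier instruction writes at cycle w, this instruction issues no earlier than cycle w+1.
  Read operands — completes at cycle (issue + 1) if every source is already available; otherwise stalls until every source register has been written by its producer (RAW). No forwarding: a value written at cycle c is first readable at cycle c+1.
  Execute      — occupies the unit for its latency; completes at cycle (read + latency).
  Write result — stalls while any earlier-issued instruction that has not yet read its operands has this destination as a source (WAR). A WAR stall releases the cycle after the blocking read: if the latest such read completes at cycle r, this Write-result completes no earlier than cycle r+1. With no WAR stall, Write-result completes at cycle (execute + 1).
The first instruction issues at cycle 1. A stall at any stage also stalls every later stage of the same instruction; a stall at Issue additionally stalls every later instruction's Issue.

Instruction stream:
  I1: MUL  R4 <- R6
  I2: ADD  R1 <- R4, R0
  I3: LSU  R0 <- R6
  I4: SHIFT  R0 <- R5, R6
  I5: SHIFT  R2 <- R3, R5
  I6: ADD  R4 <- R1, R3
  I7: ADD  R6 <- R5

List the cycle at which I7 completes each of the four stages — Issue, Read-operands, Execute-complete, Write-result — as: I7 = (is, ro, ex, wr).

I7 = (22, 23, 25, 26)

[I1] 1/2/8/9
[I2] 2/10/12/13  (RAW R4: wait I1 write@9)
[I3] 3/4/5/11  (WAR R0: wait I2 read@10)
[I4] 12/13/14/15  (WAW R0: wait I3 write@11)
[I5] 16/17/18/19  (struct: SHIFT busy until I4 writes@15)
[I6] 17/18/20/21
[I7] 22/23/25/26  (struct: ADD busy until I6 writes@21)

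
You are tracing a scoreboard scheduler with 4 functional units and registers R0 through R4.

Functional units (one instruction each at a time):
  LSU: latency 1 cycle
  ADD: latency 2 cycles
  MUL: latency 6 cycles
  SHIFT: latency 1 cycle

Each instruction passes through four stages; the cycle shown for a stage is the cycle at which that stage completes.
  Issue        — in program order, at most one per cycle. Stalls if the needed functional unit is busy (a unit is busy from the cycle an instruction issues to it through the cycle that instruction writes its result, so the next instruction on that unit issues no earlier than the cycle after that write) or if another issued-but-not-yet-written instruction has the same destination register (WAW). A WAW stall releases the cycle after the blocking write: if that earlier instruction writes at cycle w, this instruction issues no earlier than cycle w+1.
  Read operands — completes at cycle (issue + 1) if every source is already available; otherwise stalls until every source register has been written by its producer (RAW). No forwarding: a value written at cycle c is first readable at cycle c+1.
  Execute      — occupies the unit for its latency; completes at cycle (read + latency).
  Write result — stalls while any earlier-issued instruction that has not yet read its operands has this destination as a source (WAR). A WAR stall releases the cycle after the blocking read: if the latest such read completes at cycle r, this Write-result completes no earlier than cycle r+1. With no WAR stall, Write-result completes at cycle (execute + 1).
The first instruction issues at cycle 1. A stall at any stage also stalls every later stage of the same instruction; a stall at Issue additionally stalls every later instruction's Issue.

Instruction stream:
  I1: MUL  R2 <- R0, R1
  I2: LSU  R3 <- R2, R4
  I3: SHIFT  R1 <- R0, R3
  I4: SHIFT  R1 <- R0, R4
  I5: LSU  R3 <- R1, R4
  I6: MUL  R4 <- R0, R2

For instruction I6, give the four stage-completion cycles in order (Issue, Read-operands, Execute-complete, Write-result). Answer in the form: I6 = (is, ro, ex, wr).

I6 = (18, 19, 25, 26)

I1  is:1  ro:2  ex:8  wr:9
I2  is:2  ro:10  ex:11  wr:12  — RAW R2: wait I1 write@9
I3  is:3  ro:13  ex:14  wr:15  — RAW R3: wait I2 write@12
I4  is:16  ro:17  ex:18  wr:19  — struct: SHIFT busy until I3 writes@15
I5  is:17  ro:20  ex:21  wr:22  — RAW R1: wait I4 write@19
I6  is:18  ro:19  ex:25  wr:26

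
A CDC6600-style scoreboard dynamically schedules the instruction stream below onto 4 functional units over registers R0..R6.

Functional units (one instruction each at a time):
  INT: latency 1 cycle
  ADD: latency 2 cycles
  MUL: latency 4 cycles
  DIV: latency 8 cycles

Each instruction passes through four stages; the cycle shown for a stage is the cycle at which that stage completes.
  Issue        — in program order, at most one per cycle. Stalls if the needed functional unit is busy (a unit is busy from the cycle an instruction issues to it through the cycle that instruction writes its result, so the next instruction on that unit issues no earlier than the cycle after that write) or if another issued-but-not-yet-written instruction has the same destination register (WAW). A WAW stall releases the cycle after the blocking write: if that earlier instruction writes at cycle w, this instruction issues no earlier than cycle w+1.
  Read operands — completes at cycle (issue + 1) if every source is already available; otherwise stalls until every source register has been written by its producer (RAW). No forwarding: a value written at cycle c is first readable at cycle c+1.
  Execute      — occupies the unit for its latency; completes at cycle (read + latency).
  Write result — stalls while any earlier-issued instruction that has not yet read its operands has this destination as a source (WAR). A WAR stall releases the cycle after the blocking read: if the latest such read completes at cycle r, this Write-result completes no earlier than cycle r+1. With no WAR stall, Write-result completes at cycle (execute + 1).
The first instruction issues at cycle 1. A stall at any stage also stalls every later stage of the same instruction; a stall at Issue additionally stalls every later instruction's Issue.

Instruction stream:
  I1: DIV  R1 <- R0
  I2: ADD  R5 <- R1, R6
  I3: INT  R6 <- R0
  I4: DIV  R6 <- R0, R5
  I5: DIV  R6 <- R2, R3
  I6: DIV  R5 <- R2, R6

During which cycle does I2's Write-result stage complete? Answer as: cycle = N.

cycle = 15

[1] I1 issues→DIV
[2] I1 reads · I2 issues→ADD
[3] I3 issues→INT
[4] I3 reads
[5] I3 exec-done
[10] I1 exec-done
[11] I1 writes R1
[12] I2 reads
[13] I3 writes R6
[14] I2 exec-done · I4 issues→DIV
[15] I2 writes R5
[16] I4 reads
[24] I4 exec-done
[25] I4 writes R6
[26] I5 issues→DIV
[27] I5 reads
[35] I5 exec-done
[36] I5 writes R6
[37] I6 issues→DIV
[38] I6 reads
[46] I6 exec-done
[47] I6 writes R5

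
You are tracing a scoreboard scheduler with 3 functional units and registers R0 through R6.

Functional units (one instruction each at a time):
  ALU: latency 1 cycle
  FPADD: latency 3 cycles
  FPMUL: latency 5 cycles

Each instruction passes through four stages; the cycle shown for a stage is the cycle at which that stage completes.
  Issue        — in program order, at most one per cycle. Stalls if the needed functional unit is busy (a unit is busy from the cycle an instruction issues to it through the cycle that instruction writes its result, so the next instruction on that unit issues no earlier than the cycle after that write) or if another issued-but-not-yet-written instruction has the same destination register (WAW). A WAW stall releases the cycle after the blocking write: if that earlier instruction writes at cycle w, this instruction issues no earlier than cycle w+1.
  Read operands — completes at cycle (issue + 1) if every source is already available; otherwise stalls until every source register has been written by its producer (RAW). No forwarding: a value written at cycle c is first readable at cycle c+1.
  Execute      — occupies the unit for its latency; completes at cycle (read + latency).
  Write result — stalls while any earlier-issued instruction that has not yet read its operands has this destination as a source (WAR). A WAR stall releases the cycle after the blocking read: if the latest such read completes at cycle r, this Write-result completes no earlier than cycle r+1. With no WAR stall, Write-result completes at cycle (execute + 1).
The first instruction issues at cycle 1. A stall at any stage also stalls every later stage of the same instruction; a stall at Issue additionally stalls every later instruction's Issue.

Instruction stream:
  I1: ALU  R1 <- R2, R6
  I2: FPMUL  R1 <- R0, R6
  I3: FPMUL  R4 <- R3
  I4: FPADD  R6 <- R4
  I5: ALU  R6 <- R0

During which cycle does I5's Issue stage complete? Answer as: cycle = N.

[I1] 1/2/3/4
[I2] 5/6/11/12  (WAW R1: wait I1 write@4)
[I3] 13/14/19/20  (struct: FPMUL busy until I2 writes@12)
[I4] 14/21/24/25  (RAW R4: wait I3 write@20)
[I5] 26/27/28/29  (WAW R6: wait I4 write@25)

cycle = 26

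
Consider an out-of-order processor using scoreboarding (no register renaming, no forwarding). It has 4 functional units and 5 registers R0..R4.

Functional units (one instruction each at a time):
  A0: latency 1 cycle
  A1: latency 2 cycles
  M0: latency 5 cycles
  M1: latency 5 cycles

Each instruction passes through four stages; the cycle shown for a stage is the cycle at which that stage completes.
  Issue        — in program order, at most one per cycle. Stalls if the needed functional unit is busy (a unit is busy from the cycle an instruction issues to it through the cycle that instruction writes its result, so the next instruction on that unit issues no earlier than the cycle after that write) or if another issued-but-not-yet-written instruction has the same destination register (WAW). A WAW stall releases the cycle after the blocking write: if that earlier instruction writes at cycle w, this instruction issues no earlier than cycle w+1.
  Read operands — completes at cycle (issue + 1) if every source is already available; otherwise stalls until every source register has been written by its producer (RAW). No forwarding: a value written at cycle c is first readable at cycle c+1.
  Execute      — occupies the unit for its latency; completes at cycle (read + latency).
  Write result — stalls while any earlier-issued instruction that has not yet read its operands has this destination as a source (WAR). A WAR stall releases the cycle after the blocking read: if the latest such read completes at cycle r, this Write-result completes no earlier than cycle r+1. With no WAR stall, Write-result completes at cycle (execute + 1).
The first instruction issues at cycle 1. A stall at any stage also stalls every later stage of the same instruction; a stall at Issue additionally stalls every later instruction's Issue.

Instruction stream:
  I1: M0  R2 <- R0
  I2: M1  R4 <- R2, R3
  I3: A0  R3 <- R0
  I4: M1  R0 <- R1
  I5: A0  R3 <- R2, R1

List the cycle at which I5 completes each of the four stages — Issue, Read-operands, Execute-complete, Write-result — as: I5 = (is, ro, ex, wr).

I5 = (17, 18, 19, 20)

  I1 | 1 | 2 | 7 | 8
  I2 | 2 | 9 | 14 | 15   RAW R2: wait I1 write@8
  I3 | 3 | 4 | 5 | 10   WAR R3: wait I2 read@9
  I4 | 16 | 17 | 22 | 23   struct: M1 busy until I2 writes@15
  I5 | 17 | 18 | 19 | 20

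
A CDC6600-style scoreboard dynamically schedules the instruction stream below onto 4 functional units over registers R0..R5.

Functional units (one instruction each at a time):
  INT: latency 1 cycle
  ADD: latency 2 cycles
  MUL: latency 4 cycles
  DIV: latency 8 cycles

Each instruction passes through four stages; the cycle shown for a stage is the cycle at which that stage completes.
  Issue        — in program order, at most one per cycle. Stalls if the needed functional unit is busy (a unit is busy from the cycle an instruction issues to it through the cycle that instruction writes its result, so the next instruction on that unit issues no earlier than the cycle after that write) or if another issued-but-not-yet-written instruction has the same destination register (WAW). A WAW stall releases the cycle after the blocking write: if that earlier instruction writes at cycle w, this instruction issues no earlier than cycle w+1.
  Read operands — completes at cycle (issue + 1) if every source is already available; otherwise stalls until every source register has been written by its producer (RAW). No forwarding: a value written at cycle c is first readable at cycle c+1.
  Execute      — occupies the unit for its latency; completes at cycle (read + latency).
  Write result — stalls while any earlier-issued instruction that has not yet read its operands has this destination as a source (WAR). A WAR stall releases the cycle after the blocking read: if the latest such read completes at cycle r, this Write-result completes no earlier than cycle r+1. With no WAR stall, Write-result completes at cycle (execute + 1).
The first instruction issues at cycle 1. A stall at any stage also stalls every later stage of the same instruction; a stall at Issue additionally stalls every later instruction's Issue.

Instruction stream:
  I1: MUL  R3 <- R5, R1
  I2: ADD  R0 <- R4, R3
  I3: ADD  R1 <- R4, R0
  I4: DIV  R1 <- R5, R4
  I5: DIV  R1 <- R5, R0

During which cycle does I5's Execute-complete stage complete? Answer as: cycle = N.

1) issue 1, read 2, done 6, write 7
2) issue 2, read 8, done 10, write 11  <RAW R3: wait I1 write@7>
3) issue 12, read 13, done 15, write 16  <struct: ADD busy until I2 writes@11>
4) issue 17, read 18, done 26, write 27  <WAW R1: wait I3 write@16>
5) issue 28, read 29, done 37, write 38  <struct: DIV busy until I4 writes@27>

cycle = 37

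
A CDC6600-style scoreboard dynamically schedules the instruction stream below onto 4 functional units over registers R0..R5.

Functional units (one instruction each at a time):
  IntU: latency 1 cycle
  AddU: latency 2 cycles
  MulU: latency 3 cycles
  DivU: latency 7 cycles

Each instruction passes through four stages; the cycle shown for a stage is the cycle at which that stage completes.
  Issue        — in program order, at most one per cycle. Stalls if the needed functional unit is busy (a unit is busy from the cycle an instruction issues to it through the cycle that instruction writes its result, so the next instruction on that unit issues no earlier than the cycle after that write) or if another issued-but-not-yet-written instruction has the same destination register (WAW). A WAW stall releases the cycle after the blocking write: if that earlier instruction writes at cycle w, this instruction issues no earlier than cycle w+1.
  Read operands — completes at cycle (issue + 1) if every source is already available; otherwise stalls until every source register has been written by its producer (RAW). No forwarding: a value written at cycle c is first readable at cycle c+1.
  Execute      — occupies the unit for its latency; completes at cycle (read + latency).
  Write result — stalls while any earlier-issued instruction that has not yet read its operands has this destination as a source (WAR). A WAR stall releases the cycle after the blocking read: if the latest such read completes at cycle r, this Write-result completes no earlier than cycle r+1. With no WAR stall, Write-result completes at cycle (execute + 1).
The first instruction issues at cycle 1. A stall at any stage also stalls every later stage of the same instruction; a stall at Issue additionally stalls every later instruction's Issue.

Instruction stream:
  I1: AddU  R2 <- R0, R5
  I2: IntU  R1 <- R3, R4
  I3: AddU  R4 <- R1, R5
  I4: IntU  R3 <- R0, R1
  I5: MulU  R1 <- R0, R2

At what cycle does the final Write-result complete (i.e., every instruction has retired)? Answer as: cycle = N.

[1] I1→AddU
[2] I1 RO · I2→IntU
[3] I2 RO
[4] I1 EX · I2 EX
[5] I1 WR R2 · I2 WR R1
[6] I3→AddU
[7] I3 RO · I4→IntU
[8] I4 RO · I5→MulU
[9] I3 EX · I4 EX · I5 RO
[10] I3 WR R4 · I4 WR R3
[12] I5 EX
[13] I5 WR R1

cycle = 13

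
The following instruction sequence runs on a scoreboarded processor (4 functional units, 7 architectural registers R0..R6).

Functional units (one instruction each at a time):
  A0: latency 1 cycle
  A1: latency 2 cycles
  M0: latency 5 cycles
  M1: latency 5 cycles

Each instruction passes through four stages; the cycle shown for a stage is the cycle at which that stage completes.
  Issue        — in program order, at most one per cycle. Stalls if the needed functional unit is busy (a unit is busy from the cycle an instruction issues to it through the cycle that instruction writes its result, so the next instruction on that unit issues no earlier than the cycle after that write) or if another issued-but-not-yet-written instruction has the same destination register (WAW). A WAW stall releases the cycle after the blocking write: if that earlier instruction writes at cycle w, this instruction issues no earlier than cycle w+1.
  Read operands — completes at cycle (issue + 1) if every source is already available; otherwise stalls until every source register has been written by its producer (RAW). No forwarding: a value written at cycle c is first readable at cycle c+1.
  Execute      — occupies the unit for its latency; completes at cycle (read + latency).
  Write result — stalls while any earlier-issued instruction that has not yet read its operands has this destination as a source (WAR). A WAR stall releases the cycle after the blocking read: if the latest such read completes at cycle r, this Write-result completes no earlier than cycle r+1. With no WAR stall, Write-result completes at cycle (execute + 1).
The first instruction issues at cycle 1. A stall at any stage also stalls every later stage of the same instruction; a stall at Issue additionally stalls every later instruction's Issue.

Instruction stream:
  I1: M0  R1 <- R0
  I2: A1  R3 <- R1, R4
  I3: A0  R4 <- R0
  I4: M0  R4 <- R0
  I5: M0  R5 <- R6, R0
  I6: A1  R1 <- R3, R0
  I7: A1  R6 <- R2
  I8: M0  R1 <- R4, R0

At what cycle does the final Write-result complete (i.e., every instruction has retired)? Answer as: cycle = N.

cycle = 34

cycle 1: issue I1 (M0)
cycle 2: I1 read-ops; issue I2 (A1)
cycle 3: issue I3 (A0)
cycle 4: I3 read-ops
cycle 5: I3 finished on A0
cycle 7: I1 finished on M0
cycle 8: I1→R1
cycle 9: I2 read-ops
cycle 10: I3→R4
cycle 11: I2 finished on A1; issue I4 (M0)
cycle 12: I2→R3; I4 read-ops
cycle 17: I4 finished on M0
cycle 18: I4→R4
cycle 19: issue I5 (M0)
cycle 20: I5 read-ops; issue I6 (A1)
cycle 21: I6 read-ops
cycle 23: I6 finished on A1
cycle 24: I6→R1
cycle 25: I5 finished on M0; issue I7 (A1)
cycle 26: I5→R5; I7 read-ops
cycle 27: issue I8 (M0)
cycle 28: I7 finished on A1; I8 read-ops
cycle 29: I7→R6
cycle 33: I8 finished on M0
cycle 34: I8→R1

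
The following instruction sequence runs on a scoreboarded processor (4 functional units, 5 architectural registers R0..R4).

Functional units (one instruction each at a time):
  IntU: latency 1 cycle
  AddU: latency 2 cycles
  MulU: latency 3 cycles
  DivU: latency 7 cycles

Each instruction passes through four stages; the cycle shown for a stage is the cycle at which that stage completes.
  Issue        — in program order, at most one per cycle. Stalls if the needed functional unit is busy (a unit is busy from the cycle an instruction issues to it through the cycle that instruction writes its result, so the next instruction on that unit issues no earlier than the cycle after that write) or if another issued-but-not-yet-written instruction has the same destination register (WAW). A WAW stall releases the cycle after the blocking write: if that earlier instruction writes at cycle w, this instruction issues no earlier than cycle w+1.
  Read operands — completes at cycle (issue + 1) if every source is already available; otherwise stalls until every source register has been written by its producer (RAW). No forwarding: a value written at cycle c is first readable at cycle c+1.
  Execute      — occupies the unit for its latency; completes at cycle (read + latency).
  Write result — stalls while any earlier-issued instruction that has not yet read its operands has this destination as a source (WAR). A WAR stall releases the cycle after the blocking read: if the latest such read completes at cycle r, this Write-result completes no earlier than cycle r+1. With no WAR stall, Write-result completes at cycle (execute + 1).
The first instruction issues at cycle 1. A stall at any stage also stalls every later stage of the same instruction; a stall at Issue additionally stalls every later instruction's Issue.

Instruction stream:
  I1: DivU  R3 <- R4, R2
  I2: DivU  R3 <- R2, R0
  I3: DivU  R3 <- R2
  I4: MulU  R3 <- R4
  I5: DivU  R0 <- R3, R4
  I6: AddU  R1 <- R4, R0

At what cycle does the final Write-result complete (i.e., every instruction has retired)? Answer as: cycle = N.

I1: IS=1 RO=2 EX=9 WR=10
I2: IS=11 RO=12 EX=19 WR=20  [struct: DivU busy until I1 writes@10]
I3: IS=21 RO=22 EX=29 WR=30  [struct: DivU busy until I2 writes@20]
I4: IS=31 RO=32 EX=35 WR=36  [WAW R3: wait I3 write@30]
I5: IS=32 RO=37 EX=44 WR=45  [RAW R3: wait I4 write@36]
I6: IS=33 RO=46 EX=48 WR=49  [RAW R0: wait I5 write@45]

cycle = 49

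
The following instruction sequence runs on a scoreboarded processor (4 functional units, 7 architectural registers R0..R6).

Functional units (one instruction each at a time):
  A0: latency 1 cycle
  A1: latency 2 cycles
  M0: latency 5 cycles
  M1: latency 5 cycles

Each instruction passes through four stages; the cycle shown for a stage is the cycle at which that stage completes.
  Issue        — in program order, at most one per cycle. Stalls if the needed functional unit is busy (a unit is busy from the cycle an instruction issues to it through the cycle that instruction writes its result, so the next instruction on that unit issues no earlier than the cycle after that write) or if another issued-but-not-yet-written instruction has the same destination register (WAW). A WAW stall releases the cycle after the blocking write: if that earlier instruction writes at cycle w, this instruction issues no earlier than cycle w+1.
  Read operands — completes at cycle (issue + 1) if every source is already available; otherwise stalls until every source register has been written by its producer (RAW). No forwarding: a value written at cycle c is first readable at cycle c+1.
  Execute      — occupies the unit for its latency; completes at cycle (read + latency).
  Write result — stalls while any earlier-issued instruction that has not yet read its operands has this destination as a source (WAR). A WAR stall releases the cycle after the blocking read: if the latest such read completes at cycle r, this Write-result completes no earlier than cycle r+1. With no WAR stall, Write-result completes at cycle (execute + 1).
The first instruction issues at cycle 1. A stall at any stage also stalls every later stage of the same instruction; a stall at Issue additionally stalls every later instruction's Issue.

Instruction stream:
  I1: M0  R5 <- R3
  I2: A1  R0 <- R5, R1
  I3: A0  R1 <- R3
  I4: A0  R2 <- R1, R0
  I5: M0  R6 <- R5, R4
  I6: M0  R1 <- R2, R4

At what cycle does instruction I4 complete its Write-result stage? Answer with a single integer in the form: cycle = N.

cycle 1: issue I1 (M0)
cycle 2: I1 read-ops · issue I2 (A1)
cycle 3: issue I3 (A0)
cycle 4: I3 read-ops
cycle 5: I3 finished on A0
cycle 7: I1 finished on M0
cycle 8: I1→R5
cycle 9: I2 read-ops
cycle 10: I3→R1
cycle 11: I2 finished on A1 · issue I4 (A0)
cycle 12: I2→R0 · issue I5 (M0)
cycle 13: I4 read-ops · I5 read-ops
cycle 14: I4 finished on A0
cycle 15: I4→R2
cycle 18: I5 finished on M0
cycle 19: I5→R6
cycle 20: issue I6 (M0)
cycle 21: I6 read-ops
cycle 26: I6 finished on M0
cycle 27: I6→R1

cycle = 15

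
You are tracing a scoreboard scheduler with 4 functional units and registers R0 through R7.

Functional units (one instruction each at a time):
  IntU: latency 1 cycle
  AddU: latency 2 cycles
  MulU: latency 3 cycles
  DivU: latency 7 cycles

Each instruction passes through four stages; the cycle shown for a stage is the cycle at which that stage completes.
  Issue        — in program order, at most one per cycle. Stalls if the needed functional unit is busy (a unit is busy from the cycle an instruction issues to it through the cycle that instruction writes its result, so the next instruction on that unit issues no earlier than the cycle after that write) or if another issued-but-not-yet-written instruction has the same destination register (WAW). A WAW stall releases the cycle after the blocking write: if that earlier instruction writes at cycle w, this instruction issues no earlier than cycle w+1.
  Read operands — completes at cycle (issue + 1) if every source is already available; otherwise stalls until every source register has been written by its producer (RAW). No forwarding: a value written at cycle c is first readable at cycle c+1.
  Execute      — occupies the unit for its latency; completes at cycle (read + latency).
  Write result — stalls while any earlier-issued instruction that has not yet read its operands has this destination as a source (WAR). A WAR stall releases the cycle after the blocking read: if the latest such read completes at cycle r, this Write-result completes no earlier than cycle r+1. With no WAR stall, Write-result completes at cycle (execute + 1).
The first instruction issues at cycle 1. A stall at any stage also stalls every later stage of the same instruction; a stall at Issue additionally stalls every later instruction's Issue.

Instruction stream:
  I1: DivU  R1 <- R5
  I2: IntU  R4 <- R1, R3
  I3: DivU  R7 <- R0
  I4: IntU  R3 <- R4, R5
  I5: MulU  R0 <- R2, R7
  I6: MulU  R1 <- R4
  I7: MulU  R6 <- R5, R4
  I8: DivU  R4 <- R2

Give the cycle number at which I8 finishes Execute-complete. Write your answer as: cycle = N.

I1 -> (1, 2, 9, 10)
I2 -> (2, 11, 12, 13)  // RAW R1: wait I1 write@10
I3 -> (11, 12, 19, 20)  // struct: DivU busy until I1 writes@10
I4 -> (14, 15, 16, 17)  // struct: IntU busy until I2 writes@13
I5 -> (15, 21, 24, 25)  // RAW R7: wait I3 write@20
I6 -> (26, 27, 30, 31)  // struct: MulU busy until I5 writes@25
I7 -> (32, 33, 36, 37)  // struct: MulU busy until I6 writes@31
I8 -> (33, 34, 41, 42)

cycle = 41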